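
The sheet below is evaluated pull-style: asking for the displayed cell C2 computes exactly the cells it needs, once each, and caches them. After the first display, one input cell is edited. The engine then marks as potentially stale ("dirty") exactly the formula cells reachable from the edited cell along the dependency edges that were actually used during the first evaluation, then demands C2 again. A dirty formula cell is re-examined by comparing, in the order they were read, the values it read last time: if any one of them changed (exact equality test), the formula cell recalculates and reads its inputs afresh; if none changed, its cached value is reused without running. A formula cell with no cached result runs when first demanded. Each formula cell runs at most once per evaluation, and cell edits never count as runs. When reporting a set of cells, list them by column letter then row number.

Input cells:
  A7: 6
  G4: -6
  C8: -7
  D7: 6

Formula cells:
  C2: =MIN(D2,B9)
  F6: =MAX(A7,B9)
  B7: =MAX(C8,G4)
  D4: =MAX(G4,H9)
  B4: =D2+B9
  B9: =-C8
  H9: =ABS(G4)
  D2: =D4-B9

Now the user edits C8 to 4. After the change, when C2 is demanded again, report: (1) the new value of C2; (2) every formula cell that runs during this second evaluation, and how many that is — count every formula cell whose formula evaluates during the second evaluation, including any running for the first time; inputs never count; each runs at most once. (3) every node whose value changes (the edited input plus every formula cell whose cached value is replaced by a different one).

Demanding C2 again yields -4.
3 formula cells run: B9, C2, D2.
The nodes whose values change: B9, C2, C8, D2.

First demand of the output computes:
  B9 = -(-7) = 7
  H9 = ABS(-6) = 6
  D4 = MAX(-6, 6) = 6
  D2 = 6 - 7 = -1
  C2 = MIN(-1, 7) = -1

After the edit, cleaning proceeds:
  B9: a read changed (C8 -7->4) — executes, giving -4.
  D2: a read changed (B9 7->-4) — executes, giving 10.
  C2: a read changed (D2 -1->10; B9 7->-4) — executes, giving -4.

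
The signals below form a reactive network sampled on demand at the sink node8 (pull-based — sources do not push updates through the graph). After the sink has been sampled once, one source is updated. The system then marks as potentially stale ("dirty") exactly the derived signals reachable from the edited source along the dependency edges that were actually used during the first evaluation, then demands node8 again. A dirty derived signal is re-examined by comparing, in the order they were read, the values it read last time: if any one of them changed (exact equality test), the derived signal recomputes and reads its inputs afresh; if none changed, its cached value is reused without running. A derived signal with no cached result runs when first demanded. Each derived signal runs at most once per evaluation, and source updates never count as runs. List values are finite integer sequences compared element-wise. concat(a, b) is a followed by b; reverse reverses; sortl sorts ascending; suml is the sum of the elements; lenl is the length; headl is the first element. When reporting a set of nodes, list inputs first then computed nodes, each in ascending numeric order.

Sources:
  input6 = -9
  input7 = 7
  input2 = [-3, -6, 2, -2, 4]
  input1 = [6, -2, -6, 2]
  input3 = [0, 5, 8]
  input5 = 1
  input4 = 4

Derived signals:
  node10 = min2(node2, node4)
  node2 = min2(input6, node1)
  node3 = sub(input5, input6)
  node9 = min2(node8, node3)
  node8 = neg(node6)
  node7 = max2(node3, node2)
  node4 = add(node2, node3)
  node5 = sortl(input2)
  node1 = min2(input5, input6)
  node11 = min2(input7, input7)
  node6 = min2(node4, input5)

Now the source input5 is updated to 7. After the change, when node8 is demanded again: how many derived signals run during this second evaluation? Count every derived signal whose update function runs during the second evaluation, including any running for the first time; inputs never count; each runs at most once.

Initial pass — values computed on the first demand:
  node1 = min2(1, -9) = -9
  node2 = min2(-9, -9) = -9
  node3 = sub(1, -9) = 10
  node4 = add(-9, 10) = 1
  node6 = min2(1, 1) = 1
  node8 = neg(1) = -1

Second demand — change propagation:
  node1: re-runs because input5 1->7; new result -9 (unchanged).
  node2: re-examined; everything it read last time is the same (input6 unchanged, node1 unchanged) — cache -9 kept, no run.
  node3: re-runs because input5 1->7; new result 16.
  node4: re-runs because node3 10->16; new result 7.
  node6: re-runs because node4 1->7; input5 1->7; new result 7.
  node8: re-runs because node6 1->7; new result -7.

The important point: at node2 every value read last time is unchanged, so the dirty flag clears without a run.

Run set: node1, node3, node4, node6, node8 (5 run).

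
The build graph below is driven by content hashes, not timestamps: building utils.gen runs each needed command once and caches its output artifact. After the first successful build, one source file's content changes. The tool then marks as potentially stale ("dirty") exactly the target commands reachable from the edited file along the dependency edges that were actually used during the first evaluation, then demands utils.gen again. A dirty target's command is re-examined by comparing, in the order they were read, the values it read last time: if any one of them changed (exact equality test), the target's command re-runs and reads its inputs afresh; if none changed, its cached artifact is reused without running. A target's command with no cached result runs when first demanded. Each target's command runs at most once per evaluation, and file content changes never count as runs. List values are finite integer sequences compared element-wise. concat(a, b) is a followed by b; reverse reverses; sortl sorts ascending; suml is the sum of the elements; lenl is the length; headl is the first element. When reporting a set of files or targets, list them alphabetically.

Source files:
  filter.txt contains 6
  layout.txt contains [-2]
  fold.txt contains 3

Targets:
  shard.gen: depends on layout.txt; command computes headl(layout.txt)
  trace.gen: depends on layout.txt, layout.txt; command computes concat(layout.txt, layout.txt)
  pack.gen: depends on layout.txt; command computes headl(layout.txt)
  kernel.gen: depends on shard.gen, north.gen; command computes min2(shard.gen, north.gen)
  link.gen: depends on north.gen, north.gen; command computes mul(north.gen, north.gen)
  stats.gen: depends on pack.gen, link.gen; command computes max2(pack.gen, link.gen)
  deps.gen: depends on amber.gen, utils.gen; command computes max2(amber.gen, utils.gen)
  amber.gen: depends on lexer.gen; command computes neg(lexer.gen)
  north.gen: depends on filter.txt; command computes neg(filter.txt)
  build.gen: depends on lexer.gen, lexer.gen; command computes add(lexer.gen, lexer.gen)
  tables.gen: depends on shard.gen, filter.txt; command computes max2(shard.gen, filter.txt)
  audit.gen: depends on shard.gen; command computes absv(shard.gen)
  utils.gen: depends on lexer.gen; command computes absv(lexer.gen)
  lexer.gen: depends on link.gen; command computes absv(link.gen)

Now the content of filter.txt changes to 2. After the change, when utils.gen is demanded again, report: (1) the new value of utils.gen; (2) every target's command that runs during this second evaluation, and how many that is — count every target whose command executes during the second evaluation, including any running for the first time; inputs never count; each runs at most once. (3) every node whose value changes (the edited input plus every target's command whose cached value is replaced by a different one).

Initial pass — values computed on the first demand:
  north.gen = neg(6) = -6
  link.gen = mul(-6, -6) = 36
  lexer.gen = absv(36) = 36
  utils.gen = absv(36) = 36

Second demand — change propagation:
  north.gen: re-runs because filter.txt 6->2; new result -2.
  link.gen: re-runs because north.gen -6->-2; north.gen -6->-2; new result 4.
  lexer.gen: re-runs because link.gen 36->4; new result 4.
  utils.gen: re-runs because lexer.gen 36->4; new result 4.

utils.gen now evaluates to 4.
Run set: lexer.gen, link.gen, north.gen, utils.gen (4 run).
Changed values: filter.txt, lexer.gen, link.gen, north.gen, utils.gen.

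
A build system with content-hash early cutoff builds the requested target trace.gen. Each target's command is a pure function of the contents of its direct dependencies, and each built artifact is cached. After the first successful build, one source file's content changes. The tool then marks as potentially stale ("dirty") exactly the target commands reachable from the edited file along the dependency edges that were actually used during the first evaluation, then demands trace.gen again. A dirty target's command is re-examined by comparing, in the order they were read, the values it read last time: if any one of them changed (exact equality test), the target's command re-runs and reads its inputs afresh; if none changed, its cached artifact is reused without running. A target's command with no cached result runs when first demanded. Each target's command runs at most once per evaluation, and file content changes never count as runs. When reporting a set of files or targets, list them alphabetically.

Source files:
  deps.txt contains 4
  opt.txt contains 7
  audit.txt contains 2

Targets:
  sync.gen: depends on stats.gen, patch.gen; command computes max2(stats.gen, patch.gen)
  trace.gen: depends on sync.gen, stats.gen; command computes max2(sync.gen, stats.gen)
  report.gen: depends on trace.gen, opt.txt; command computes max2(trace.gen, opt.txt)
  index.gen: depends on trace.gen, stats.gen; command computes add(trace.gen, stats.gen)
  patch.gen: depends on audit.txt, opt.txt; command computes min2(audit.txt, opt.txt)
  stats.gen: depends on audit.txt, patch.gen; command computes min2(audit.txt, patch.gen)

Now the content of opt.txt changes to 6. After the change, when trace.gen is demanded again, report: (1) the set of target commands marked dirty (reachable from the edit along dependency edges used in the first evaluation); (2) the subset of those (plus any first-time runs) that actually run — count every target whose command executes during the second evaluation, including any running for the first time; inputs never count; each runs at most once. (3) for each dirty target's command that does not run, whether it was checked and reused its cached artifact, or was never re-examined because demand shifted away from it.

First evaluation (everything demanded from the output):
  patch.gen = min2(2, 7) = 2
  stats.gen = min2(2, 2) = 2
  sync.gen = max2(2, 2) = 2
  trace.gen = max2(2, 2) = 2

Propagation after the edit:
  patch.gen: runs — opt.txt 7->6; result 2 (same value as before).
  stats.gen: checked — values it read are unchanged (audit.txt unchanged, patch.gen unchanged); reused cached 2 without running.
  sync.gen: checked — values it read are unchanged (stats.gen unchanged, patch.gen unchanged); reused cached 2 without running.
  trace.gen: checked — values it read are unchanged (sync.gen unchanged, stats.gen unchanged); reused cached 2 without running.

Key observation: the change is absorbed at patch.gen — it re-runs but produces the same value, and the output's value is unchanged.

Marked dirty: patch.gen, stats.gen, sync.gen, trace.gen.
Target commands that run: patch.gen — 1 in total.
Checked but reused from cache: stats.gen, sync.gen, trace.gen.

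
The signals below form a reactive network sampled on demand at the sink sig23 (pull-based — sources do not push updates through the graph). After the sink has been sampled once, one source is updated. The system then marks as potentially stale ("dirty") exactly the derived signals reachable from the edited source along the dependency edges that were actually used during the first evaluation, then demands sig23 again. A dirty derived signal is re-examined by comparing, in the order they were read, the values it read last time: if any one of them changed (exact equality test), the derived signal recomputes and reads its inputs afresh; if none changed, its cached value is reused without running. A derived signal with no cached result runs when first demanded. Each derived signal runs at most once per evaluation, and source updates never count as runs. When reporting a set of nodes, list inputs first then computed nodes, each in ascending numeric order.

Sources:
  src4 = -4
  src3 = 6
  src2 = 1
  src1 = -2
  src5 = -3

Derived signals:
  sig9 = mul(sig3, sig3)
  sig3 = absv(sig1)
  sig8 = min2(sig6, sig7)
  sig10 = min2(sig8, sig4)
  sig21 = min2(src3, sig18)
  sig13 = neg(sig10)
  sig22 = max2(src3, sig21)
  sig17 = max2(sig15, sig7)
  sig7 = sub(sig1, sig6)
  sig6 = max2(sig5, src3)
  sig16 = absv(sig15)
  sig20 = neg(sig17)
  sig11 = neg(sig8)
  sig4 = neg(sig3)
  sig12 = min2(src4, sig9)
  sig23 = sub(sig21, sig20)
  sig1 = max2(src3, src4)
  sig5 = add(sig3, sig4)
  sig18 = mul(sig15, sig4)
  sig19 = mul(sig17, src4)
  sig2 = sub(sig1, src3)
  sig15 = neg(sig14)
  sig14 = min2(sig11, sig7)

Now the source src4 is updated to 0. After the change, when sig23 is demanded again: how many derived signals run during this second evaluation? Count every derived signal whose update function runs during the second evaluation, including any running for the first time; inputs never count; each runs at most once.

Initial pass — values computed on the first demand:
  sig1 = max2(6, -4) = 6
  sig3 = absv(6) = 6
  sig4 = neg(6) = -6
  sig5 = add(6, -6) = 0
  sig6 = max2(0, 6) = 6
  sig7 = sub(6, 6) = 0
  sig8 = min2(6, 0) = 0
  sig11 = neg(0) = 0
  sig14 = min2(0, 0) = 0
  sig15 = neg(0) = 0
  sig17 = max2(0, 0) = 0
  sig18 = mul(0, -6) = 0
  sig20 = neg(0) = 0
  sig21 = min2(6, 0) = 0
  sig23 = sub(0, 0) = 0

Second demand — change propagation:
  sig1: re-runs because src4 -4->0; new result 6 (unchanged).
  sig3: re-examined; everything it read last time is the same (sig1 unchanged) — cache 6 kept, no run.
  sig4: re-examined; everything it read last time is the same (sig3 unchanged) — cache -6 kept, no run.
  sig5: re-examined; everything it read last time is the same (sig3 unchanged, sig4 unchanged) — cache 0 kept, no run.
  sig6: re-examined; everything it read last time is the same (sig5 unchanged, src3 unchanged) — cache 6 kept, no run.
  sig7: re-examined; everything it read last time is the same (sig1 unchanged, sig6 unchanged) — cache 0 kept, no run.
  sig8: re-examined; everything it read last time is the same (sig6 unchanged, sig7 unchanged) — cache 0 kept, no run.
  sig11: re-examined; everything it read last time is the same (sig8 unchanged) — cache 0 kept, no run.
  sig14: re-examined; everything it read last time is the same (sig11 unchanged, sig7 unchanged) — cache 0 kept, no run.
  sig15: re-examined; everything it read last time is the same (sig14 unchanged) — cache 0 kept, no run.
  sig17: re-examined; everything it read last time is the same (sig15 unchanged, sig7 unchanged) — cache 0 kept, no run.
  sig18: re-examined; everything it read last time is the same (sig15 unchanged, sig4 unchanged) — cache 0 kept, no run.
  sig20: re-examined; everything it read last time is the same (sig17 unchanged) — cache 0 kept, no run.
  sig21: re-examined; everything it read last time is the same (src3 unchanged, sig18 unchanged) — cache 0 kept, no run.
  sig23: re-examined; everything it read last time is the same (sig21 unchanged, sig20 unchanged) — cache 0 kept, no run.

The important point: sig1 recomputes to an identical value, and the output ends up unchanged.

Run set: sig1 (1 run).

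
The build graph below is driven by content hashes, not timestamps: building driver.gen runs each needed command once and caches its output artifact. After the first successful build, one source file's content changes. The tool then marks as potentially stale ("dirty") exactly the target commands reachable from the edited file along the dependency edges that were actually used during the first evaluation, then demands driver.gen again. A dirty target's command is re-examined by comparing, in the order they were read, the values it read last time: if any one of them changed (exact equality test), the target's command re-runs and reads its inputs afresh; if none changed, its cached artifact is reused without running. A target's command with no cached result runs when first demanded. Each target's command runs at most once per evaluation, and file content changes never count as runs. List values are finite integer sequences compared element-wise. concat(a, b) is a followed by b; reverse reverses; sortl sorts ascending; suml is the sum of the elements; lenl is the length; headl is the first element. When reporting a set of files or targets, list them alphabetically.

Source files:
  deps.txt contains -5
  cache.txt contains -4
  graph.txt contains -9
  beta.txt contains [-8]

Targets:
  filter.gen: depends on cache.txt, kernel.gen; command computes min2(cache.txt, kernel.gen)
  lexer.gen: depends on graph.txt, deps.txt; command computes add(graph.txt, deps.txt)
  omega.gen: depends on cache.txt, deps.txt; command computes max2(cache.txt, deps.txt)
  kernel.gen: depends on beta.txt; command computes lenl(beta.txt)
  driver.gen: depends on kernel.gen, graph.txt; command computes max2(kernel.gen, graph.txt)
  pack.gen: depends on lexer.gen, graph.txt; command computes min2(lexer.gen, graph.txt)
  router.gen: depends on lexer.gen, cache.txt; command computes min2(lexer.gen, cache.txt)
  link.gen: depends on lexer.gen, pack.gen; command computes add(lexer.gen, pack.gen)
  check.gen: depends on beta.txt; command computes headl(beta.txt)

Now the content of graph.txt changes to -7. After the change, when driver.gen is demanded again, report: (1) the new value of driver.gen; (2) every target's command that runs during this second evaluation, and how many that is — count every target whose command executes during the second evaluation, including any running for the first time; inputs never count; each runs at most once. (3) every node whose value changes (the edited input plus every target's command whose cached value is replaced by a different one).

driver.gen now evaluates to 1.
Run set: driver.gen (1 run).
Changed values: graph.txt.

Initial pass — values computed on the first demand:
  kernel.gen = lenl([-8]) = 1
  driver.gen = max2(1, -9) = 1

Second demand — change propagation:
  driver.gen: re-runs because graph.txt -9->-7; new result 1 (unchanged).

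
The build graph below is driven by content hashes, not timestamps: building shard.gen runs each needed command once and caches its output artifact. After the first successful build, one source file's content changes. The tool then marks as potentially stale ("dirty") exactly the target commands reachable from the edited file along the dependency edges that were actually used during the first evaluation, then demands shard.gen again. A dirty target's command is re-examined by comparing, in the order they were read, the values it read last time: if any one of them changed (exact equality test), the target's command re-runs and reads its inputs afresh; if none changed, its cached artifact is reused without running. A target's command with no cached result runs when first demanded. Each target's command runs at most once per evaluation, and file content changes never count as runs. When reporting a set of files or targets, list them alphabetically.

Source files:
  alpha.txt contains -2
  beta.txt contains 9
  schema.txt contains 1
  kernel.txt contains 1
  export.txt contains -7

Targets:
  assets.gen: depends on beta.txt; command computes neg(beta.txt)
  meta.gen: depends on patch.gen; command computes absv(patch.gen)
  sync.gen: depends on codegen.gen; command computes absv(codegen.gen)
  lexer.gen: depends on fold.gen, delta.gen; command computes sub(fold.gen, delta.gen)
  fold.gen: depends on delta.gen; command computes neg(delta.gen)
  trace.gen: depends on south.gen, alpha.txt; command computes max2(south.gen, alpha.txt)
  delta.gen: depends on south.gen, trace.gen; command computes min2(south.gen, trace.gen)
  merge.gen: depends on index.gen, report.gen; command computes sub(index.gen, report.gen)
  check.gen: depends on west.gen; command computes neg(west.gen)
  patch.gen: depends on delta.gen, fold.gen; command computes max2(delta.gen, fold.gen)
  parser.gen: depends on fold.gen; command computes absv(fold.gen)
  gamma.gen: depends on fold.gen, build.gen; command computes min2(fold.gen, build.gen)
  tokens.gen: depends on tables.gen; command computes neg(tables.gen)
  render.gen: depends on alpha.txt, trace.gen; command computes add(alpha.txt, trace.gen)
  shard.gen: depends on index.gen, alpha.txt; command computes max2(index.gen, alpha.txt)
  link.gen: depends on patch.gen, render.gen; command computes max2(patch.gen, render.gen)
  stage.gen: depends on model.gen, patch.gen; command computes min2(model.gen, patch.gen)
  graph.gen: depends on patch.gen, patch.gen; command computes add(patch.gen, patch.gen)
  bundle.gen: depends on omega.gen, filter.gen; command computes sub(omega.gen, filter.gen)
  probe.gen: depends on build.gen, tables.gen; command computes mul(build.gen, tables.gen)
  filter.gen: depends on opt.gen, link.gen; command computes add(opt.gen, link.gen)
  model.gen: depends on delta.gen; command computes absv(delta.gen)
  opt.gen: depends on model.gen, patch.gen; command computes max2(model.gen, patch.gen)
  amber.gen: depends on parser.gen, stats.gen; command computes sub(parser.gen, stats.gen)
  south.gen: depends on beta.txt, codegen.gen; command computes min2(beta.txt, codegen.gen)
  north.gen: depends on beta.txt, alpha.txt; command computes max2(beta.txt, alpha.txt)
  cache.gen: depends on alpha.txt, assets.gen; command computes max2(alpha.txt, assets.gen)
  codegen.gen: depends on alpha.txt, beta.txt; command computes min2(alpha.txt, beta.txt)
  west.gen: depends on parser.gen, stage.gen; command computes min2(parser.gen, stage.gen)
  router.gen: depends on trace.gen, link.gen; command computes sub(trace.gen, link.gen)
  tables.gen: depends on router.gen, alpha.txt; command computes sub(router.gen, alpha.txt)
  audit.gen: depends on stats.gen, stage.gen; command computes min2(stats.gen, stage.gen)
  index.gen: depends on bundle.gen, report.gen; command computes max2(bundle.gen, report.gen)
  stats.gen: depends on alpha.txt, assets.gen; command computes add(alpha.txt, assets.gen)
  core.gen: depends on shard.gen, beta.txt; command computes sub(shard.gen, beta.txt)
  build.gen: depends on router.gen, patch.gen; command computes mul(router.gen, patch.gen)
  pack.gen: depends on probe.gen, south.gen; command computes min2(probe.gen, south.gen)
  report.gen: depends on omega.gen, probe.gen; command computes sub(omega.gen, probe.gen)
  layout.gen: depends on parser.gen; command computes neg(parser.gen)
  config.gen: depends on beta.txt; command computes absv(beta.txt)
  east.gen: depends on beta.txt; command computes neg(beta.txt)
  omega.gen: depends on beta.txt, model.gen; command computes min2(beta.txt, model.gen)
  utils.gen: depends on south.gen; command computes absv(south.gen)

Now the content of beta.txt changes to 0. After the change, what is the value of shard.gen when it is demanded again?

Initial pass — values computed on the first demand:
  codegen.gen = min2(-2, 9) = -2
  south.gen = min2(9, -2) = -2
  trace.gen = max2(-2, -2) = -2
  delta.gen = min2(-2, -2) = -2
  fold.gen = neg(-2) = 2
  model.gen = absv(-2) = 2
  omega.gen = min2(9, 2) = 2
  patch.gen = max2(-2, 2) = 2
  opt.gen = max2(2, 2) = 2
  render.gen = add(-2, -2) = -4
  link.gen = max2(2, -4) = 2
  filter.gen = add(2, 2) = 4
  bundle.gen = sub(2, 4) = -2
  router.gen = sub(-2, 2) = -4
  build.gen = mul(-4, 2) = -8
  tables.gen = sub(-4, -2) = -2
  probe.gen = mul(-8, -2) = 16
  report.gen = sub(2, 16) = -14
  index.gen = max2(-2, -14) = -2
  shard.gen = max2(-2, -2) = -2

Second demand — change propagation:
  codegen.gen: re-runs because beta.txt 9->0; new result -2 (unchanged).
  south.gen: re-runs because beta.txt 9->0; new result -2 (unchanged).
  trace.gen: re-examined; everything it read last time is the same (south.gen unchanged, alpha.txt unchanged) — cache -2 kept, no run.
  delta.gen: re-examined; everything it read last time is the same (south.gen unchanged, trace.gen unchanged) — cache -2 kept, no run.
  fold.gen: re-examined; everything it read last time is the same (delta.gen unchanged) — cache 2 kept, no run.
  model.gen: re-examined; everything it read last time is the same (delta.gen unchanged) — cache 2 kept, no run.
  omega.gen: re-runs because beta.txt 9->0; new result 0.
  patch.gen: re-examined; everything it read last time is the same (delta.gen unchanged, fold.gen unchanged) — cache 2 kept, no run.
  opt.gen: re-examined; everything it read last time is the same (model.gen unchanged, patch.gen unchanged) — cache 2 kept, no run.
  render.gen: re-examined; everything it read last time is the same (alpha.txt unchanged, trace.gen unchanged) — cache -4 kept, no run.
  link.gen: re-examined; everything it read last time is the same (patch.gen unchanged, render.gen unchanged) — cache 2 kept, no run.
  filter.gen: re-examined; everything it read last time is the same (opt.gen unchanged, link.gen unchanged) — cache 4 kept, no run.
  bundle.gen: re-runs because omega.gen 2->0; new result -4.
  router.gen: re-examined; everything it read last time is the same (trace.gen unchanged, link.gen unchanged) — cache -4 kept, no run.
  build.gen: re-examined; everything it read last time is the same (router.gen unchanged, patch.gen unchanged) — cache -8 kept, no run.
  tables.gen: re-examined; everything it read last time is the same (router.gen unchanged, alpha.txt unchanged) — cache -2 kept, no run.
  probe.gen: re-examined; everything it read last time is the same (build.gen unchanged, tables.gen unchanged) — cache 16 kept, no run.
  report.gen: re-runs because omega.gen 2->0; new result -16.
  index.gen: re-runs because bundle.gen -2->-4; report.gen -14->-16; new result -4.
  shard.gen: re-runs because index.gen -2->-4; new result -2 (unchanged).

The important point: at trace.gen every value read last time is unchanged, so the dirty flag clears without a run.

shard.gen now evaluates to -2.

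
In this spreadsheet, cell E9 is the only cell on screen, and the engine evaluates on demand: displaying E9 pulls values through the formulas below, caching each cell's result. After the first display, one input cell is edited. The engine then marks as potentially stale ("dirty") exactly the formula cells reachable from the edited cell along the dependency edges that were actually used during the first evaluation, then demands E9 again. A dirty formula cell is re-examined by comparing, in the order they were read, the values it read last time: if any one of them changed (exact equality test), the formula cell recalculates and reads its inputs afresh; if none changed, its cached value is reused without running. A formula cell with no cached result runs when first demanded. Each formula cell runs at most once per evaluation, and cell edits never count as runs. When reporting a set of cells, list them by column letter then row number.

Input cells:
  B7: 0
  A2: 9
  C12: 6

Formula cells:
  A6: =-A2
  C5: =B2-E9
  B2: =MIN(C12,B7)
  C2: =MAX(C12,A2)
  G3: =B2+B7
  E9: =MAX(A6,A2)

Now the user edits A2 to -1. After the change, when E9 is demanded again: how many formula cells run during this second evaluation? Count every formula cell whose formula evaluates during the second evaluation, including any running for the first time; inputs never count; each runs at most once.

Initial pass — values computed on the first demand:
  A6 = -(9) = -9
  E9 = MAX(-9, 9) = 9

Second demand — change propagation:
  A6: re-runs because A2 9->-1; new result 1.
  E9: re-runs because A6 -9->1; A2 9->-1; new result 1.

Run set: A6, E9 (2 run).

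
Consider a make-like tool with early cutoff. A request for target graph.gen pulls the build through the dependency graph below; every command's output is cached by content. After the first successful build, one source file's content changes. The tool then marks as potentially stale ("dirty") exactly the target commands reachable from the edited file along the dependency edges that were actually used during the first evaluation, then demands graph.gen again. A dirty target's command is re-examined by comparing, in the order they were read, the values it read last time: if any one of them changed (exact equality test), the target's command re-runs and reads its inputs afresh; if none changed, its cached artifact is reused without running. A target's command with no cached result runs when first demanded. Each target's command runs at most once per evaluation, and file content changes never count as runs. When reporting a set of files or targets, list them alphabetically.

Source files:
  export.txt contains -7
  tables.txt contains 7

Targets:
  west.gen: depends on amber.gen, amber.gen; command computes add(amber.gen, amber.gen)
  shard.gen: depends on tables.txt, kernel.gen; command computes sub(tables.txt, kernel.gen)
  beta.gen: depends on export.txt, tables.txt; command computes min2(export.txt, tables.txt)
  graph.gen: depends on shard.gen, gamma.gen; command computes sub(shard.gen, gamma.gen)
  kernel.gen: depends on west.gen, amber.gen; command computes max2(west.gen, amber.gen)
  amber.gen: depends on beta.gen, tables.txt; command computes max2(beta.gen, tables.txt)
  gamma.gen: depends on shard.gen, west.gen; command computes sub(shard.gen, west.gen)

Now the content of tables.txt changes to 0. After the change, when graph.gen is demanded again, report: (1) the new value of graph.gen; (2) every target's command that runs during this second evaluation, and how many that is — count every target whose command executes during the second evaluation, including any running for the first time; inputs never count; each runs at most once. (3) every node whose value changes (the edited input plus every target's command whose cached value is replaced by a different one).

Demanding graph.gen again yields 0.
7 target commands run: amber.gen, beta.gen, gamma.gen, graph.gen, kernel.gen, shard.gen, west.gen.
The nodes whose values change: amber.gen, gamma.gen, graph.gen, kernel.gen, shard.gen, tables.txt, west.gen.

First demand of the output computes:
  beta.gen = min2(-7, 7) = -7
  amber.gen = max2(-7, 7) = 7
  west.gen = add(7, 7) = 14
  kernel.gen = max2(14, 7) = 14
  shard.gen = sub(7, 14) = -7
  gamma.gen = sub(-7, 14) = -21
  graph.gen = sub(-7, -21) = 14

After the edit, cleaning proceeds:
  beta.gen: a read changed (tables.txt 7->0) — executes, giving -7 — identical to its old value.
  amber.gen: a read changed (tables.txt 7->0) — executes, giving 0.
  west.gen: a read changed (amber.gen 7->0; amber.gen 7->0) — executes, giving 0.
  kernel.gen: a read changed (west.gen 14->0; amber.gen 7->0) — executes, giving 0.
  shard.gen: a read changed (tables.txt 7->0; kernel.gen 14->0) — executes, giving 0.
  gamma.gen: a read changed (shard.gen -7->0; west.gen 14->0) — executes, giving 0.
  graph.gen: a read changed (shard.gen -7->0; gamma.gen -21->0) — executes, giving 0.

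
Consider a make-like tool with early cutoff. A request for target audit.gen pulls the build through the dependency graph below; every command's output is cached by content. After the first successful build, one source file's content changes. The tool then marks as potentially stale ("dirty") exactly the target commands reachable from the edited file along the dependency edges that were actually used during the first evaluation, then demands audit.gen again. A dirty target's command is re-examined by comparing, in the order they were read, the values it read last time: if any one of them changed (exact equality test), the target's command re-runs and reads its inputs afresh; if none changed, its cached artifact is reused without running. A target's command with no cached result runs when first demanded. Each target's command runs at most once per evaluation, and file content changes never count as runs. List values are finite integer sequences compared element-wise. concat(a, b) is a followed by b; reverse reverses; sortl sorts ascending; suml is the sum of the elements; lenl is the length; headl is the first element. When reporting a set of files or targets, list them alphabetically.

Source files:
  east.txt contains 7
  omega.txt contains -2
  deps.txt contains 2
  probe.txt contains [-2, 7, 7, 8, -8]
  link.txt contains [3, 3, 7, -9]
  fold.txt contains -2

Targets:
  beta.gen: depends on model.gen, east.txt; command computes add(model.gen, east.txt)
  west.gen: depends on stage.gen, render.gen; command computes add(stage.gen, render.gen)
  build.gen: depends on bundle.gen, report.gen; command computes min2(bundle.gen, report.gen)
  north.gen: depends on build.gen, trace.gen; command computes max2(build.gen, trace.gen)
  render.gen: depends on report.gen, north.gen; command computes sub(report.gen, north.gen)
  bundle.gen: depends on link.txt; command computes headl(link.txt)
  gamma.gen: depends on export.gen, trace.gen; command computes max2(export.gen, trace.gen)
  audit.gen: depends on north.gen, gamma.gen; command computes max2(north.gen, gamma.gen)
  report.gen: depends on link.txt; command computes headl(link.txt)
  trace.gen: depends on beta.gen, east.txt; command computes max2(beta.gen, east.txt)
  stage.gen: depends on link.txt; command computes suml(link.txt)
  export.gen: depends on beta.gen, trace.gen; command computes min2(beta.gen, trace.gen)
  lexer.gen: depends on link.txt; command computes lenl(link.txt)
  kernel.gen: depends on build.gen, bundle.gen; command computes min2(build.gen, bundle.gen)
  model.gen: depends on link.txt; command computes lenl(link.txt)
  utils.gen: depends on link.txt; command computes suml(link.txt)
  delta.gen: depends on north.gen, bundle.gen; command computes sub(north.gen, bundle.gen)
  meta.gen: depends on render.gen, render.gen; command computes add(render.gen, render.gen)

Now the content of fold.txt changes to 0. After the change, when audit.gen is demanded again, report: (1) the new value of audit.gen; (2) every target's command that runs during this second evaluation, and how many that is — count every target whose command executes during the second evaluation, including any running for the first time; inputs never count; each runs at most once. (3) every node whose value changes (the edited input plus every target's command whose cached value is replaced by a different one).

First demand of the output computes:
  bundle.gen = headl([3, 3, 7, -9]) = 3
  model.gen = lenl([3, 3, 7, -9]) = 4
  beta.gen = add(4, 7) = 11
  report.gen = headl([3, 3, 7, -9]) = 3
  build.gen = min2(3, 3) = 3
  trace.gen = max2(11, 7) = 11
  export.gen = min2(11, 11) = 11
  gamma.gen = max2(11, 11) = 11
  north.gen = max2(3, 11) = 11
  audit.gen = max2(11, 11) = 11

After the edit, cleaning proceeds:
  no node depends on fold.txt at all; the second demand re-runs nothing.

Note the shortcut — nothing in the graph depends on fold.txt at all, so no recomputation happens.

Demanding audit.gen again yields 11.
0 target commands run: none.
The nodes whose values change: fold.txt.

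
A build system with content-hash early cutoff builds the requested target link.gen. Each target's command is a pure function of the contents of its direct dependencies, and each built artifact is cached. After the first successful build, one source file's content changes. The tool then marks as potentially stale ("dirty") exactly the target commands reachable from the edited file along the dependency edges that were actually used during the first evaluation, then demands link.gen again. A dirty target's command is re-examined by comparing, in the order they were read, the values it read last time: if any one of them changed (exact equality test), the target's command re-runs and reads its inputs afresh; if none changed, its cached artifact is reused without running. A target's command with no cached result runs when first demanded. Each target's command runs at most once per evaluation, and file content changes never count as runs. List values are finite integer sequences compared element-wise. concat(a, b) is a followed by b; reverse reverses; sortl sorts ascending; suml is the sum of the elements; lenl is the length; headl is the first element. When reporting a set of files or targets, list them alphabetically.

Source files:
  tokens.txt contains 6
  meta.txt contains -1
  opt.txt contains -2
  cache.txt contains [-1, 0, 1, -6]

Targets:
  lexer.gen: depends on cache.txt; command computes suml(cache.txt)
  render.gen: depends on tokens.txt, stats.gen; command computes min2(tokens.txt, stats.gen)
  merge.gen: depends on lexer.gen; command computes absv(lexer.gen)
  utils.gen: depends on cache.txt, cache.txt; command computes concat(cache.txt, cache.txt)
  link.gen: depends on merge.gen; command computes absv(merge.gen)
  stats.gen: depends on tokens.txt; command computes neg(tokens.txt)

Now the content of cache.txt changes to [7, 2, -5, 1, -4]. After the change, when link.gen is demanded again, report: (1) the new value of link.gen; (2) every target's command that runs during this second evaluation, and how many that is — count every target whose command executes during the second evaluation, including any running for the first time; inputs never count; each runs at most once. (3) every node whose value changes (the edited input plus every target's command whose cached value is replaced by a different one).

New value of link.gen: 1.
Target commands that run: lexer.gen, link.gen, merge.gen — 3 in total.
Values that change: cache.txt, lexer.gen, link.gen, merge.gen.

First evaluation (everything demanded from the output):
  lexer.gen = suml([-1, 0, 1, -6]) = -6
  merge.gen = absv(-6) = 6
  link.gen = absv(6) = 6

Propagation after the edit:
  lexer.gen: runs — cache.txt [-1, 0, 1, -6]->[7, 2, -5, 1, -4]; result 1.
  merge.gen: runs — lexer.gen -6->1; result 1.
  link.gen: runs — merge.gen 6->1; result 1.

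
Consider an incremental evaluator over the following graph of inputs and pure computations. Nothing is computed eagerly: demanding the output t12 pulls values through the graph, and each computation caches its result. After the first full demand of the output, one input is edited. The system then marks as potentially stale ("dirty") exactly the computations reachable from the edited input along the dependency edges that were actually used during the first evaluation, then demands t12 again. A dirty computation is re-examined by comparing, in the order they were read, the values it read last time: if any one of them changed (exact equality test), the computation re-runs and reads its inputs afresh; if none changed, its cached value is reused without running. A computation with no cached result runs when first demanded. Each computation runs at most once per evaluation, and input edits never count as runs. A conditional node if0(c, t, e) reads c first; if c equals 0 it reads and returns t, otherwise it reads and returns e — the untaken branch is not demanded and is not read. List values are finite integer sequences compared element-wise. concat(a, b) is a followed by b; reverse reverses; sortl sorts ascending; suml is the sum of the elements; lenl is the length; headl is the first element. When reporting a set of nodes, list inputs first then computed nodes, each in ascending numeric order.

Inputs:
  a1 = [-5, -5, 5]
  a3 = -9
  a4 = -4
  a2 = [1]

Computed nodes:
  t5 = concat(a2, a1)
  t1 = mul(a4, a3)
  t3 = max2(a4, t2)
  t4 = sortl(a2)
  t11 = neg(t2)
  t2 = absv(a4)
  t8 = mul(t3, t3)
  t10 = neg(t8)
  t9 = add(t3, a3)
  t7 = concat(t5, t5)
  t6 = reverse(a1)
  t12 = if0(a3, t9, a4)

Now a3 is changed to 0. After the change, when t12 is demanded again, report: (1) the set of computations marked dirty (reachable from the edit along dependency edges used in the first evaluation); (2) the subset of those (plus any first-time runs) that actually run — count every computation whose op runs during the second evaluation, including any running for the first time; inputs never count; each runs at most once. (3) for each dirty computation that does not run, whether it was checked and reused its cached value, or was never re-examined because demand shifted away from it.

Dirty set: t12.
Run set: t2, t3, t9, t12 (4 run).
All dirty computations ended up running.
The important point: the flipped condition pulls in fresh nodes; t2, t3, t9 run for the first time.

Initial pass — values computed on the first demand:
  t12 = if0(a3=-9 -> else branch a4) = -4

Second demand — change propagation:
  t2: newly demanded (no cache) — executes and yields 4.
  t3: newly demanded (no cache) — executes and yields 4.
  t9: newly demanded (no cache) — executes and yields 4.
  t12: re-runs because a3 -9->0; new result 4.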